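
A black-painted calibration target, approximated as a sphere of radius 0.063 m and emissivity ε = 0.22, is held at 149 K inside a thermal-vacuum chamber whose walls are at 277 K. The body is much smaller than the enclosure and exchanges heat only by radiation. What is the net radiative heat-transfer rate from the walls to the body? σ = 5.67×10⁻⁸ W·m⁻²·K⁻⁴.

P_net ≈ 3.36 W

For a small grey body in a large enclosure: P_net = εσA(T_body⁴ − T_wall⁴).
A = 4πr² = 0.04988 m²; T_body⁴ − T_wall⁴ = 4.929×10⁸ − 5.887×10⁹ = -5.394×10⁹ K⁴.
|P_net| = 0.22·5.67×10⁻⁸·0.04988·5.394×10⁹.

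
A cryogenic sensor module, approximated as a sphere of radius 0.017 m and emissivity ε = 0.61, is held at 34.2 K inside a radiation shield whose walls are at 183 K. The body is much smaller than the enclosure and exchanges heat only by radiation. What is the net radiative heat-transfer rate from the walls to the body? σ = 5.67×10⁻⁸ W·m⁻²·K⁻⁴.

For a small grey body in a large enclosure: P_net = εσA(T_body⁴ − T_wall⁴).
A = 4πr² = 0.003632 m²; T_body⁴ − T_wall⁴ = 1.368×10⁶ − 1.122×10⁹ = -1.120×10⁹ K⁴.
|P_net| = 0.61·5.67×10⁻⁸·0.003632·1.120×10⁹.

P_net ≈ 0.141 W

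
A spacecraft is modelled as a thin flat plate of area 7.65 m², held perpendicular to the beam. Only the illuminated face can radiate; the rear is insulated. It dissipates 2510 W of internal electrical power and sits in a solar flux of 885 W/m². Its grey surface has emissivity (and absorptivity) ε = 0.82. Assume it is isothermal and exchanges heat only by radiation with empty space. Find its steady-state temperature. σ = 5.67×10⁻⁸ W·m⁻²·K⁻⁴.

T ≈ 388 K

At steady state, absorbed solar power + internal power = radiated power.
Absorbed: α·S·A_cross = 0.82·885·7.650 = 5552 W (cross-section A).
Total input = 5552 + 2510 = 8062 W.
Radiated: εσ·A_surf·T⁴ with A_surf = A = 7.650 m².
T⁴ = 8062/(0.82·5.67×10⁻⁸·7.650) = 2.267×10¹⁰ K⁴.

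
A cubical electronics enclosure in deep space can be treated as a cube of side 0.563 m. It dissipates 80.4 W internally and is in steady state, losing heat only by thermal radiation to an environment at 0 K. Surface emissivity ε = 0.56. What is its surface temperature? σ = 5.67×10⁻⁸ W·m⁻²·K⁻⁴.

T ≈ 191 K

Steady state: internal power = radiated power, P = εσA T⁴.
Radiating area A = 6L² = 1.902 m².
T⁴ = P/(εσA) = 80.4/(0.56·5.67×10⁻⁸·1.902) = 1.331×10⁹ K⁴.
T = (1.331×10⁹)^(1/4).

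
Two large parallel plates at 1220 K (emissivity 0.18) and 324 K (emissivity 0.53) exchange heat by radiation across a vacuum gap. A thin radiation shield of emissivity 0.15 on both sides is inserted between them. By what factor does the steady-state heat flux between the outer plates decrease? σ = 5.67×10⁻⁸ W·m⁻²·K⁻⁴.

factor ≈ 2.91

Without shield: q₀ = σΔ(T⁴)/(1/ε₁+1/ε₂−1) with denominator 6.442.
With shield the two gaps are in series; the resistances add: (1/ε₁+1/ε_s−1)+(1/ε_s+1/ε₂−1) = 11.22+7.553 = 18.78.
Heat-flux ratio q₀/q = 18.78/6.442.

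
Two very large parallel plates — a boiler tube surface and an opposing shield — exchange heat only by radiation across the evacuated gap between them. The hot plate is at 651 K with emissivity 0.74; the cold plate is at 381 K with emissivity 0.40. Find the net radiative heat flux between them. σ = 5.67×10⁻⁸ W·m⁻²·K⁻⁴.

q ≈ 3150 W/m²

For two infinite grey parallel plates, q = σ(T₁⁴ − T₂⁴)/(1/ε₁ + 1/ε₂ − 1).
T₁⁴ − T₂⁴ = 1.796×10¹¹ − 2.107×10¹⁰ = 1.585×10¹¹ K⁴.
1/ε₁ + 1/ε₂ − 1 = 1.351 + 2.500 − 1 = 2.851.
q = 5.67×10⁻⁸ × 1.585×10¹¹ / 2.851.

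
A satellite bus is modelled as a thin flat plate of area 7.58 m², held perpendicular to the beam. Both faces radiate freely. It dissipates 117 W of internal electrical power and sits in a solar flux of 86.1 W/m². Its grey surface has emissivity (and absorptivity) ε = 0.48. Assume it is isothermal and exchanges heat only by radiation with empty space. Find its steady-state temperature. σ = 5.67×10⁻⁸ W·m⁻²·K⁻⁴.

T ≈ 180 K

At steady state, absorbed solar power + internal power = radiated power.
Absorbed: α·S·A_cross = 0.48·86.1·7.580 = 313.3 W (cross-section A).
Total input = 313.3 + 117 = 430.3 W.
Radiated: εσ·A_surf·T⁴ with A_surf = 2A = 15.16 m².
T⁴ = 430.3/(0.48·5.67×10⁻⁸·15.16) = 1.043×10⁹ K⁴.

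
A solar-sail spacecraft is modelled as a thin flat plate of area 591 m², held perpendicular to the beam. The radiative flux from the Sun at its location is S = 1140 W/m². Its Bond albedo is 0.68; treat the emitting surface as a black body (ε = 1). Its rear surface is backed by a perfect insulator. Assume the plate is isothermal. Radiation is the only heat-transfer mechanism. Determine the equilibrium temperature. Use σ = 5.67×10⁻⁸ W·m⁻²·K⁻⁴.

At equilibrium, absorbed power = emitted power.
Absorbing cross-section = A = 591.0 m²; emitting surface = A = 591.0 m² (ratio 1).
(1−a)S·A_cross = εσ·A_surf·T⁴  ⇒  T⁴ = (1−a)S/(1σ).
T⁴ = 0.320·1140/(1·5.67×10⁻⁸) = 6.434×10⁹ K⁴.
T = (6.434×10⁹)^(1/4).

T ≈ 283 K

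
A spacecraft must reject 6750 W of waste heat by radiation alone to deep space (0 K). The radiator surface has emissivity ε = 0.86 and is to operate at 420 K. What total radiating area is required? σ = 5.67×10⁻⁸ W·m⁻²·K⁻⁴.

P = εσA T⁴ ⇒ A = P/(εσT⁴).
T⁴ = 3.112×10¹⁰ K⁴.
A = 6750/(0.86 × 5.67×10⁻⁸ × 3.112×10¹⁰).

A ≈ 4.45 m²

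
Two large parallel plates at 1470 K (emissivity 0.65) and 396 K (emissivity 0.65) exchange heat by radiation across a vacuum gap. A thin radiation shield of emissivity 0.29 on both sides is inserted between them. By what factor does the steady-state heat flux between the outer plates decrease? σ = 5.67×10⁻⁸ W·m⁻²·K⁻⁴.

factor ≈ 3.84

Without shield: q₀ = σΔ(T⁴)/(1/ε₁+1/ε₂−1) with denominator 2.077.
With shield the two gaps are in series; the resistances add: (1/ε₁+1/ε_s−1)+(1/ε_s+1/ε₂−1) = 3.987+3.987 = 7.973.
Heat-flux ratio q₀/q = 7.973/2.077.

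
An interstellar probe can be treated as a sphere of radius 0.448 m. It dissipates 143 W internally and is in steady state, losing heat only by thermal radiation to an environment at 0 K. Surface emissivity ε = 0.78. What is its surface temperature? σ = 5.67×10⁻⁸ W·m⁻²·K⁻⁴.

T ≈ 189 K

Steady state: internal power = radiated power, P = εσA T⁴.
Radiating area A = 4πr² = 2.522 m².
T⁴ = P/(εσA) = 143/(0.78·5.67×10⁻⁸·2.522) = 1.282×10⁹ K⁴.
T = (1.282×10⁹)^(1/4).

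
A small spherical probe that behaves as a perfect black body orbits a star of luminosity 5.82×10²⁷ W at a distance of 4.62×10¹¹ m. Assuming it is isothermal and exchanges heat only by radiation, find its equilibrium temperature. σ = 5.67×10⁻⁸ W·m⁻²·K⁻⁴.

T ≈ 313 K

First find the stellar flux at distance d: S = L/(4πd²) = 5.82×10²⁷/(4π·(4.62×10¹¹)²) = 2170 W/m².
For an isothermal sphere, absorbed (1−a)S·πr² = emitted σ·4πr²·T⁴, so T⁴ = (1−a)S/(4σ).
T⁴ = 1.00·2170/(4·5.67×10⁻⁸) = 9.567×10⁹ K⁴.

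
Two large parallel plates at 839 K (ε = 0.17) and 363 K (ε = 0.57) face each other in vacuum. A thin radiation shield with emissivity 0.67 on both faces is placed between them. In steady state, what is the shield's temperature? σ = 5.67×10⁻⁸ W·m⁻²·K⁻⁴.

In steady state the net flux on the hot side equals that on the cold side.
σ(T₁⁴−T_s⁴)/D₁ = σ(T_s⁴−T₂⁴)/D₂, with D₁ = 1/ε₁+1/ε_s−1 = 6.375, D₂ = 1/ε_s+1/ε₂−1 = 2.247.
Solve for T_s⁴: T_s⁴ = (D₂·T₁⁴ + D₁·T₂⁴)/(D₁+D₂) = 1.420×10¹¹ K⁴.

T_s ≈ 614 K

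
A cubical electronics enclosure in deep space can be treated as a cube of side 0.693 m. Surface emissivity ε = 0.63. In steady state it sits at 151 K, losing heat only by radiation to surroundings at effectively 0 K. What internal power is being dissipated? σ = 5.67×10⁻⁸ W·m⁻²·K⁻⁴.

P ≈ 53.5 W

Steady state: P = εσA T⁴.
A = 6L² = 2.881 m²; T⁴ = (151)⁴ = 5.199×10⁸ K⁴.
P = 0.63 × 5.67×10⁻⁸ × 2.881 × 5.199×10⁸.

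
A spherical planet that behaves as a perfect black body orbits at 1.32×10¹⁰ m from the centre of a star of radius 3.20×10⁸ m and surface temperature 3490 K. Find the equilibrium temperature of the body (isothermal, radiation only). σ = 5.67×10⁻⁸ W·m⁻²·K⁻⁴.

T ≈ 384 K

The star's surface emits σT_*⁴; at distance d the flux is S = σT_*⁴(R_*/d)².
S = 5.67×10⁻⁸·(3490)⁴·(3.20×10⁸/1.32×10¹⁰)² = 4944 W/m².
For an isothermal sphere T⁴ = (1−a)S/(4σ) = 2.180×10¹⁰ K⁴.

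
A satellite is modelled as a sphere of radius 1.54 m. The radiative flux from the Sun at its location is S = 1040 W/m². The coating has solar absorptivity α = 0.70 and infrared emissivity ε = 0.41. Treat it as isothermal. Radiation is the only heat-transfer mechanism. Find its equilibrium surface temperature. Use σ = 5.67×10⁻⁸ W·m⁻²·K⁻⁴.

T ≈ 297 K

At equilibrium, absorbed power = emitted power.
Absorbing cross-section = πr² = 7.451 m²; emitting surface = 4πr² = 29.80 m² (ratio 4).
αS·A_cross = εσ·A_surf·T⁴  ⇒  T⁴ = αS/(ε·4σ).
T⁴ = 0.700·1040/(0.41·4·5.67×10⁻⁸) = 7.829×10⁹ K⁴.
T = (7.829×10⁹)^(1/4).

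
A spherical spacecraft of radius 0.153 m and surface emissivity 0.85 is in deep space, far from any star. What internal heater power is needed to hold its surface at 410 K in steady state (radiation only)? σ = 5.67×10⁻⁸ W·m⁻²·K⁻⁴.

P = εσ·4πr²·T⁴.
4πr² = 0.2942 m²; T⁴ = 2.826×10¹⁰ K⁴.
P = 0.85·5.67×10⁻⁸·0.2942·2.826×10¹⁰.

P ≈ 401 W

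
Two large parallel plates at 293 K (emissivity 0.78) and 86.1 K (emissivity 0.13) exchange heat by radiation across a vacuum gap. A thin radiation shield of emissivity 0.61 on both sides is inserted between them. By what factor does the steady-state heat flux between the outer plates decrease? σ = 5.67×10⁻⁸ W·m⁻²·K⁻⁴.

factor ≈ 1.29

Without shield: q₀ = σΔ(T⁴)/(1/ε₁+1/ε₂−1) with denominator 7.974.
With shield the two gaps are in series; the resistances add: (1/ε₁+1/ε_s−1)+(1/ε_s+1/ε₂−1) = 1.921+8.332 = 10.25.
Heat-flux ratio q₀/q = 10.25/7.974.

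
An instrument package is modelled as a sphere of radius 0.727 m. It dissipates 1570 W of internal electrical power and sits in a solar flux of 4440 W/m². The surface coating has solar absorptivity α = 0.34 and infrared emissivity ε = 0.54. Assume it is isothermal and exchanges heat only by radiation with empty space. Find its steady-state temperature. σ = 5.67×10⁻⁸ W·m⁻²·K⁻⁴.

T ≈ 376 K

At steady state, absorbed solar power + internal power = radiated power.
Absorbed: α·S·A_cross = 0.34·4440·1.660 = 2507 W (cross-section πr²).
Total input = 2507 + 1570 = 4077 W.
Radiated: εσ·A_surf·T⁴ with A_surf = 4πr² = 6.642 m².
T⁴ = 4077/(0.54·5.67×10⁻⁸·6.642) = 2.005×10¹⁰ K⁴.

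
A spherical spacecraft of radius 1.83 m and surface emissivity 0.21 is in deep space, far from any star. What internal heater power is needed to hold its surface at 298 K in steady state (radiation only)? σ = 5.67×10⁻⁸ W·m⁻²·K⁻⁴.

P ≈ 3950 W

P = εσ·4πr²·T⁴.
4πr² = 42.08 m²; T⁴ = 7.886×10⁹ K⁴.
P = 0.21·5.67×10⁻⁸·42.08·7.886×10⁹.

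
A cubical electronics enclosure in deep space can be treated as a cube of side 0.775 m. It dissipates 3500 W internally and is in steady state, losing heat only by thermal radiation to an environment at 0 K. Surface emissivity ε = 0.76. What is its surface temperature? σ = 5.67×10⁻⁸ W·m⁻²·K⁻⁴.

T ≈ 387 K

Steady state: internal power = radiated power, P = εσA T⁴.
Radiating area A = 6L² = 3.604 m².
T⁴ = P/(εσA) = 3500/(0.76·5.67×10⁻⁸·3.604) = 2.254×10¹⁰ K⁴.
T = (2.254×10¹⁰)^(1/4).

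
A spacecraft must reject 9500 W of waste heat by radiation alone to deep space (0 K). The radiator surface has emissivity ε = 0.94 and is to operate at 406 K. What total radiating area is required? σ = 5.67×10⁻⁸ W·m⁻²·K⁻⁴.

A ≈ 6.56 m²

P = εσA T⁴ ⇒ A = P/(εσT⁴).
T⁴ = 2.717×10¹⁰ K⁴.
A = 9500/(0.94 × 5.67×10⁻⁸ × 2.717×10¹⁰).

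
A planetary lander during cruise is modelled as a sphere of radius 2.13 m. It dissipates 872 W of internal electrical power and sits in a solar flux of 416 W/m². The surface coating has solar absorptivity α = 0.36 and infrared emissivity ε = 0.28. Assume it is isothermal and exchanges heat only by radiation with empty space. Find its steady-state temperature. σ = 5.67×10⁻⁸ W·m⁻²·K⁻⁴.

At steady state, absorbed solar power + internal power = radiated power.
Absorbed: α·S·A_cross = 0.36·416·14.25 = 2135 W (cross-section πr²).
Total input = 2135 + 872 = 3007 W.
Radiated: εσ·A_surf·T⁴ with A_surf = 4πr² = 57.01 m².
T⁴ = 3007/(0.28·5.67×10⁻⁸·57.01) = 3.322×10⁹ K⁴.

T ≈ 240 K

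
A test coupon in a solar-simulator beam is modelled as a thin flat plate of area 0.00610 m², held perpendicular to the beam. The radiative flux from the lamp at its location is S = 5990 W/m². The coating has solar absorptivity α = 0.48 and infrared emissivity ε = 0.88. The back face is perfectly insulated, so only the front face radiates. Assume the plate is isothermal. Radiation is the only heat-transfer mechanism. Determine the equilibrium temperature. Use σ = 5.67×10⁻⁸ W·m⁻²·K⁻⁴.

At equilibrium, absorbed power = emitted power.
Absorbing cross-section = A = 0.006100 m²; emitting surface = A = 0.006100 m² (ratio 1).
αS·A_cross = εσ·A_surf·T⁴  ⇒  T⁴ = αS/(ε·1σ).
T⁴ = 0.480·5990/(0.88·1·5.67×10⁻⁸) = 5.762×10¹⁰ K⁴.
T = (5.762×10¹⁰)^(1/4).

T ≈ 490 K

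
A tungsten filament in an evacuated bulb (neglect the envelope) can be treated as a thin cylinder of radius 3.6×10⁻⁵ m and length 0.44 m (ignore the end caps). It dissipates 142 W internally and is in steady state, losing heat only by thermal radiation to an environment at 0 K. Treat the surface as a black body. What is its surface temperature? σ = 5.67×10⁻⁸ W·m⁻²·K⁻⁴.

Steady state: internal power = radiated power, P = εσA T⁴.
Radiating area A = 2πrL = 9.953×10⁻⁵ m².
T⁴ = P/(εσA) = 142/(1.0·5.67×10⁻⁸·9.953×10⁻⁵) = 2.516×10¹³ K⁴.
T = (2.516×10¹³)^(1/4).

T ≈ 2240 K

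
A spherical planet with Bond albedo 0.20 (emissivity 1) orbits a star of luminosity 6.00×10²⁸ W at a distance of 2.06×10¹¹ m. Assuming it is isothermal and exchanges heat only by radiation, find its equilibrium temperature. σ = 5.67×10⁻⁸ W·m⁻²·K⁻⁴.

T ≈ 794 K

First find the stellar flux at distance d: S = L/(4πd²) = 6.00×10²⁸/(4π·(2.06×10¹¹)²) = 1.125×10⁵ W/m².
For an isothermal sphere, absorbed (1−a)S·πr² = emitted σ·4πr²·T⁴, so T⁴ = (1−a)S/(4σ).
T⁴ = 0.800·1.125×10⁵/(4·5.67×10⁻⁸) = 3.969×10¹¹ K⁴.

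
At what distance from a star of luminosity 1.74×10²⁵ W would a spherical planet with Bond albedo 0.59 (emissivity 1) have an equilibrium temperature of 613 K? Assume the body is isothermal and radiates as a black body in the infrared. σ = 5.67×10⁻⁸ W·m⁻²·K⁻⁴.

d ≈ 4.21×10⁹ m

For an isothermal black-emitting sphere, (1−a)S·πr² = σ·4πr²·T⁴ ⇒ S = 4σT⁴/(1−a).
S = 4·5.67×10⁻⁸·(613)⁴/0.410 = 78110 W/m².
Flux falls as S = L/(4πd²), so d = √(L/(4πS)) = √(1.74×10²⁵/(4π·78110)).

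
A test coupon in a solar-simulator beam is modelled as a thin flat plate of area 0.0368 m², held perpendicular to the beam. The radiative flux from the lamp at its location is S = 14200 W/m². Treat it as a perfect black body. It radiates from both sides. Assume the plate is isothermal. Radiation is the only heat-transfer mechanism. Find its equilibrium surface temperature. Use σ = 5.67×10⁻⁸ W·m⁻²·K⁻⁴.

At equilibrium, absorbed power = emitted power.
Absorbing cross-section = A = 0.03680 m²; emitting surface = 2A = 0.07360 m² (ratio 2).
S·A_cross = εσ·A_surf·T⁴  ⇒  T⁴ = S/(2σ).
T⁴ = 1.00·14200/(2·5.67×10⁻⁸) = 1.252×10¹¹ K⁴.
T = (1.252×10¹¹)^(1/4).

T ≈ 595 K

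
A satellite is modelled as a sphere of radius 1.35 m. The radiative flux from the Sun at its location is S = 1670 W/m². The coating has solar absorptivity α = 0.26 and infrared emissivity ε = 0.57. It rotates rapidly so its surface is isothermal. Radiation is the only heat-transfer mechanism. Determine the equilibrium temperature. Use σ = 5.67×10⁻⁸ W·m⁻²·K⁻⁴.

At equilibrium, absorbed power = emitted power.
Absorbing cross-section = πr² = 5.726 m²; emitting surface = 4πr² = 22.90 m² (ratio 4).
αS·A_cross = εσ·A_surf·T⁴  ⇒  T⁴ = αS/(ε·4σ).
T⁴ = 0.260·1670/(0.57·4·5.67×10⁻⁸) = 3.359×10⁹ K⁴.
T = (3.359×10⁹)^(1/4).

T ≈ 241 K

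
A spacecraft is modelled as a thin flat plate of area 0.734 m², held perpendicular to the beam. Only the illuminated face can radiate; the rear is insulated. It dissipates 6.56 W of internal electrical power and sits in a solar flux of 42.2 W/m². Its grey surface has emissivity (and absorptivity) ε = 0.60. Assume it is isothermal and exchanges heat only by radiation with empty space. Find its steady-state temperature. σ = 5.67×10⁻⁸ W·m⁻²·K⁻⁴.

At steady state, absorbed solar power + internal power = radiated power.
Absorbed: α·S·A_cross = 0.60·42.2·0.7340 = 18.58 W (cross-section A).
Total input = 18.58 + 6.56 = 25.14 W.
Radiated: εσ·A_surf·T⁴ with A_surf = A = 0.7340 m².
T⁴ = 25.14/(0.60·5.67×10⁻⁸·0.7340) = 1.007×10⁹ K⁴.

T ≈ 178 K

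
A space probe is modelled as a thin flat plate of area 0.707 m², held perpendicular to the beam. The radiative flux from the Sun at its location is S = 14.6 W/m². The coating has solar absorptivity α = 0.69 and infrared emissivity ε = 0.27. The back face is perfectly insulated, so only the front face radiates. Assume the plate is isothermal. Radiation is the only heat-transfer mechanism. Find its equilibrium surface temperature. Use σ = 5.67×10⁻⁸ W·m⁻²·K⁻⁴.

T ≈ 160 K

At equilibrium, absorbed power = emitted power.
Absorbing cross-section = A = 0.7070 m²; emitting surface = A = 0.7070 m² (ratio 1).
αS·A_cross = εσ·A_surf·T⁴  ⇒  T⁴ = αS/(ε·1σ).
T⁴ = 0.690·14.6/(0.27·1·5.67×10⁻⁸) = 6.580×10⁸ K⁴.
T = (6.580×10⁸)^(1/4).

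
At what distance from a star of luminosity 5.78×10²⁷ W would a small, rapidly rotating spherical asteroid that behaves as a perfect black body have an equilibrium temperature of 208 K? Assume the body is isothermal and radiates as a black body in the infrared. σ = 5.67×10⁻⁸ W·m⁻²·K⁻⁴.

d ≈ 1.04×10¹² m

For an isothermal black-emitting sphere, (1−a)S·πr² = σ·4πr²·T⁴ ⇒ S = 4σT⁴/(1−a).
S = 4·5.67×10⁻⁸·(208)⁴/1.00 = 424.5 W/m².
Flux falls as S = L/(4πd²), so d = √(L/(4πS)) = √(5.78×10²⁷/(4π·424.5)).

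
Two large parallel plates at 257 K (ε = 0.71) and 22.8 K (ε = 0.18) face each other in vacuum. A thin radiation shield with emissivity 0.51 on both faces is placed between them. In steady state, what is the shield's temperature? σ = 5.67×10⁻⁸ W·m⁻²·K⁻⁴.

T_s ≈ 238 K

In steady state the net flux on the hot side equals that on the cold side.
σ(T₁⁴−T_s⁴)/D₁ = σ(T_s⁴−T₂⁴)/D₂, with D₁ = 1/ε₁+1/ε_s−1 = 2.369, D₂ = 1/ε_s+1/ε₂−1 = 6.516.
Solve for T_s⁴: T_s⁴ = (D₂·T₁⁴ + D₁·T₂⁴)/(D₁+D₂) = 3.199×10⁹ K⁴.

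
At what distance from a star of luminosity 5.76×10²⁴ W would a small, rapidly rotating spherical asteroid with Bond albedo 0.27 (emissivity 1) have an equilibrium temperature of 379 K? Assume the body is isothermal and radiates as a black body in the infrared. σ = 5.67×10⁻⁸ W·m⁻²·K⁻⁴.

d ≈ 8.46×10⁹ m

For an isothermal black-emitting sphere, (1−a)S·πr² = σ·4πr²·T⁴ ⇒ S = 4σT⁴/(1−a).
S = 4·5.67×10⁻⁸·(379)⁴/0.730 = 6410 W/m².
Flux falls as S = L/(4πd²), so d = √(L/(4πS)) = √(5.76×10²⁴/(4π·6410)).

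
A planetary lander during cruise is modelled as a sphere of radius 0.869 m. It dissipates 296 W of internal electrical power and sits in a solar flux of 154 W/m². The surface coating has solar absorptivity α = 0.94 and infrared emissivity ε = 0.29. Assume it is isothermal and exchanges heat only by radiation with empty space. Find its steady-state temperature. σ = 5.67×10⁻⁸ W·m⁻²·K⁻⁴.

At steady state, absorbed solar power + internal power = radiated power.
Absorbed: α·S·A_cross = 0.94·154·2.372 = 343.4 W (cross-section πr²).
Total input = 343.4 + 296 = 639.4 W.
Radiated: εσ·A_surf·T⁴ with A_surf = 4πr² = 9.490 m².
T⁴ = 639.4/(0.29·5.67×10⁻⁸·9.490) = 4.098×10⁹ K⁴.

T ≈ 253 K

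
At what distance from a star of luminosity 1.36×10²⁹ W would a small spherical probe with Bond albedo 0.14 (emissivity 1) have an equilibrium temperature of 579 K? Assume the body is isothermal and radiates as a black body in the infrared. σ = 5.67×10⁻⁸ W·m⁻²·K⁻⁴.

d ≈ 6.04×10¹¹ m

For an isothermal black-emitting sphere, (1−a)S·πr² = σ·4πr²·T⁴ ⇒ S = 4σT⁴/(1−a).
S = 4·5.67×10⁻⁸·(579)⁴/0.860 = 29640 W/m².
Flux falls as S = L/(4πd²), so d = √(L/(4πS)) = √(1.36×10²⁹/(4π·29640)).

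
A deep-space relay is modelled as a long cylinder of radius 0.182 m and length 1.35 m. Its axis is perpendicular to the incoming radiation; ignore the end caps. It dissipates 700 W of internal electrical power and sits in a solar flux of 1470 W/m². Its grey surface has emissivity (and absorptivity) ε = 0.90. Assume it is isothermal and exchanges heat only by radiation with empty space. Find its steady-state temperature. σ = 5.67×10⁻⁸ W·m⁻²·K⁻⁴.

T ≈ 362 K

At steady state, absorbed solar power + internal power = radiated power.
Absorbed: α·S·A_cross = 0.90·1470·0.4914 = 650.1 W (cross-section 2rL).
Total input = 650.1 + 700 = 1350 W.
Radiated: εσ·A_surf·T⁴ with A_surf = 2πrL = 1.544 m².
T⁴ = 1350/(0.90·5.67×10⁻⁸·1.544) = 1.714×10¹⁰ K⁴.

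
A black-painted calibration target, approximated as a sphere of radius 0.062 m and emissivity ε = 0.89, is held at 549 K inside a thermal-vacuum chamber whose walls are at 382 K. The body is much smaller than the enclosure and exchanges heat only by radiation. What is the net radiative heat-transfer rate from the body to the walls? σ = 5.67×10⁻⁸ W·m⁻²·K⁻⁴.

For a small grey body in a large enclosure: P_net = εσA(T_body⁴ − T_wall⁴).
A = 4πr² = 0.04831 m²; T_body⁴ − T_wall⁴ = 9.084×10¹⁰ − 2.129×10¹⁰ = 6.955×10¹⁰ K⁴.
|P_net| = 0.89·5.67×10⁻⁸·0.04831·6.955×10¹⁰.

P_net ≈ 170 W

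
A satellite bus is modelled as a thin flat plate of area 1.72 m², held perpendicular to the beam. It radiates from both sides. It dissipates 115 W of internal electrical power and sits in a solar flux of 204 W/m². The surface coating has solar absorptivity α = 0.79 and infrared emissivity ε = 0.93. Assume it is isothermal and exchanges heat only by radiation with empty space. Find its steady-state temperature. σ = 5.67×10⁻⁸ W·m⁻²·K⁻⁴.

T ≈ 216 K

At steady state, absorbed solar power + internal power = radiated power.
Absorbed: α·S·A_cross = 0.79·204·1.720 = 277.2 W (cross-section A).
Total input = 277.2 + 115 = 392.2 W.
Radiated: εσ·A_surf·T⁴ with A_surf = 2A = 3.440 m².
T⁴ = 392.2/(0.93·5.67×10⁻⁸·3.440) = 2.162×10⁹ K⁴.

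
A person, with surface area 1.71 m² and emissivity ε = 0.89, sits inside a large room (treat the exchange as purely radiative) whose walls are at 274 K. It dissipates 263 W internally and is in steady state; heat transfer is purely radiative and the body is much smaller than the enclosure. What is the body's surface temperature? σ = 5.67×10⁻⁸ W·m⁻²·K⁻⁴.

T ≈ 305 K

For a small grey body in a large enclosure, net radiated power = εσA(T⁴ − T_w⁴).
Steady state: P = εσA(T⁴ − T_w⁴) with A = 1.71 m².
T⁴ = P/(εσA) + T_w⁴ = 263/(0.89·5.67×10⁻⁸·1.710) + (274)⁴
    = 3.048×10⁹ + 5.636×10⁹ = 8.684×10⁹ K⁴.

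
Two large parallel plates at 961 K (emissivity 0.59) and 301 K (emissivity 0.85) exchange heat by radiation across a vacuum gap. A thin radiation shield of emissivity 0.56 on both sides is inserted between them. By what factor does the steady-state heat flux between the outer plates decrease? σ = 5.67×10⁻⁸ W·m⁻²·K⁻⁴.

factor ≈ 2.37

Without shield: q₀ = σΔ(T⁴)/(1/ε₁+1/ε₂−1) with denominator 1.871.
With shield the two gaps are in series; the resistances add: (1/ε₁+1/ε_s−1)+(1/ε_s+1/ε₂−1) = 2.481+1.962 = 4.443.
Heat-flux ratio q₀/q = 4.443/1.871.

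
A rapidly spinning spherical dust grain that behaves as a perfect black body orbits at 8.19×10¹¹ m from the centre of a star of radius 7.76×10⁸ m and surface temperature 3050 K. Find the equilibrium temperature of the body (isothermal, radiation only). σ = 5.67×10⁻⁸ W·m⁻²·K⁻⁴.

T ≈ 66.4 K

The star's surface emits σT_*⁴; at distance d the flux is S = σT_*⁴(R_*/d)².
S = 5.67×10⁻⁸·(3050)⁴·(7.76×10⁸/8.19×10¹¹)² = 4.405 W/m².
For an isothermal sphere T⁴ = (1−a)S/(4σ) = 1.942×10⁷ K⁴.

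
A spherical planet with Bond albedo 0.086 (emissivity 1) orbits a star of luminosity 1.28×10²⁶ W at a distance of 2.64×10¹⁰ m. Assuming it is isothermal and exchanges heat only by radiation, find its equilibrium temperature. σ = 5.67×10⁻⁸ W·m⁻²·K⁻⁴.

T ≈ 493 K

First find the stellar flux at distance d: S = L/(4πd²) = 1.28×10²⁶/(4π·(2.64×10¹⁰)²) = 14610 W/m².
For an isothermal sphere, absorbed (1−a)S·πr² = emitted σ·4πr²·T⁴, so T⁴ = (1−a)S/(4σ).
T⁴ = 0.914·14610/(4·5.67×10⁻⁸) = 5.890×10¹⁰ K⁴.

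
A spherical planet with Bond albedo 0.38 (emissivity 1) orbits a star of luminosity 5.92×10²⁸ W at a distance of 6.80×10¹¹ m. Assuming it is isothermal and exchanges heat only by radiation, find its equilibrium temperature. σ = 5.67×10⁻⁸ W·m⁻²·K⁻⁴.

T ≈ 409 K

First find the stellar flux at distance d: S = L/(4πd²) = 5.92×10²⁸/(4π·(6.80×10¹¹)²) = 10190 W/m².
For an isothermal sphere, absorbed (1−a)S·πr² = emitted σ·4πr²·T⁴, so T⁴ = (1−a)S/(4σ).
T⁴ = 0.620·10190/(4·5.67×10⁻⁸) = 2.785×10¹⁰ K⁴.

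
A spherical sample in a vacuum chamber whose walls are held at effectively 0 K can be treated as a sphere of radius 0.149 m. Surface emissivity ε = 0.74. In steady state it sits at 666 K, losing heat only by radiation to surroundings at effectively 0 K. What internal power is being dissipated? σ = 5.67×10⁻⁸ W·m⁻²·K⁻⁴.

P ≈ 2300 W

Steady state: P = εσA T⁴.
A = 4πr² = 0.2790 m²; T⁴ = (666)⁴ = 1.967×10¹¹ K⁴.
P = 0.74 × 5.67×10⁻⁸ × 0.2790 × 1.967×10¹¹.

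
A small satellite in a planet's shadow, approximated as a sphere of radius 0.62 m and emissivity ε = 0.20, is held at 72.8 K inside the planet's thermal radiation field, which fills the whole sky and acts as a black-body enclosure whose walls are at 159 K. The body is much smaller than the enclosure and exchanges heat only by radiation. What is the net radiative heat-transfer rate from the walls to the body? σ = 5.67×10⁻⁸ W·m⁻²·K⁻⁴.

For a small grey body in a large enclosure: P_net = εσA(T_body⁴ − T_wall⁴).
A = 4πr² = 4.831 m²; T_body⁴ − T_wall⁴ = 2.809×10⁷ − 6.391×10⁸ = -6.110×10⁸ K⁴.
|P_net| = 0.20·5.67×10⁻⁸·4.831·6.110×10⁸.

P_net ≈ 33.5 W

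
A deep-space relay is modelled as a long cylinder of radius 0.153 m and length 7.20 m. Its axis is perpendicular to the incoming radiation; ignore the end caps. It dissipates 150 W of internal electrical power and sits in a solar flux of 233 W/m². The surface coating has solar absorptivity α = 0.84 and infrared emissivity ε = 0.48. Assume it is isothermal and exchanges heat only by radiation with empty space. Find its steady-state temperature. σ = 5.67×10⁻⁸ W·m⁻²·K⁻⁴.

At steady state, absorbed solar power + internal power = radiated power.
Absorbed: α·S·A_cross = 0.84·233·2.203 = 431.2 W (cross-section 2rL).
Total input = 431.2 + 150 = 581.2 W.
Radiated: εσ·A_surf·T⁴ with A_surf = 2πrL = 6.922 m².
T⁴ = 581.2/(0.48·5.67×10⁻⁸·6.922) = 3.085×10⁹ K⁴.

T ≈ 236 K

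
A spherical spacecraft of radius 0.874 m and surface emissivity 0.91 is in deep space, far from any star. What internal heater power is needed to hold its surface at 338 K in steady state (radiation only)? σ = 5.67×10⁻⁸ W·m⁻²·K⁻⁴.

P = εσ·4πr²·T⁴.
4πr² = 9.599 m²; T⁴ = 1.305×10¹⁰ K⁴.
P = 0.91·5.67×10⁻⁸·9.599·1.305×10¹⁰.

P ≈ 6460 W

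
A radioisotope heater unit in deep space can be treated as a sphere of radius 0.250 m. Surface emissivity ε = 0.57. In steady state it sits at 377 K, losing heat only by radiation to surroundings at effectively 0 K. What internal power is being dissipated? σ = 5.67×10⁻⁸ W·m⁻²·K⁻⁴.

Steady state: P = εσA T⁴.
A = 4πr² = 0.7854 m²; T⁴ = (377)⁴ = 2.020×10¹⁰ K⁴.
P = 0.57 × 5.67×10⁻⁸ × 0.7854 × 2.020×10¹⁰.

P ≈ 513 W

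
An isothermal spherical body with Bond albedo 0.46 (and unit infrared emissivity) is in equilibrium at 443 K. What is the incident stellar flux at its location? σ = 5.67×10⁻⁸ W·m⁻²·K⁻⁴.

(1−a)S·πr² = σ·4πr²·T⁴ ⇒ S = 4σT⁴/(1−a).
S = 4·5.67×10⁻⁸·3.851×10¹⁰/0.540.

S ≈ 16200 W/m²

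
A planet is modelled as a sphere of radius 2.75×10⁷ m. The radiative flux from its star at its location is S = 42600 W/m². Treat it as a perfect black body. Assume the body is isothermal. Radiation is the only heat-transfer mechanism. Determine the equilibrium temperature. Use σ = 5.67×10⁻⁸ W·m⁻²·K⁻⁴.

At equilibrium, absorbed power = emitted power.
Absorbing cross-section = πr² = 2.376×10¹⁵ m²; emitting surface = 4πr² = 9.503×10¹⁵ m² (ratio 4).
S·A_cross = εσ·A_surf·T⁴  ⇒  T⁴ = S/(4σ).
T⁴ = 1.00·42600/(4·5.67×10⁻⁸) = 1.878×10¹¹ K⁴.
T = (1.878×10¹¹)^(1/4).

T ≈ 658 K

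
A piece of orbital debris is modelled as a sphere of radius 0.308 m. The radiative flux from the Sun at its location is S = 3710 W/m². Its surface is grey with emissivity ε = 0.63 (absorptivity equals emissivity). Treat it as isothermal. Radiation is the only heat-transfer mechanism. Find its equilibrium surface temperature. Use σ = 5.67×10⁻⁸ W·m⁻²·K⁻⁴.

At equilibrium, absorbed power = emitted power.
Absorbing cross-section = πr² = 0.2980 m²; emitting surface = 4πr² = 1.192 m² (ratio 4).
εS·A_cross = εσ·A_surf·T⁴  ⇒  T⁴ = S/(4σ)   (ε cancels).
T⁴ = 3710/(4·5.67×10⁻⁸) = 1.636×10¹⁰ K⁴.
T = (1.636×10¹⁰)^(1/4).

T ≈ 358 K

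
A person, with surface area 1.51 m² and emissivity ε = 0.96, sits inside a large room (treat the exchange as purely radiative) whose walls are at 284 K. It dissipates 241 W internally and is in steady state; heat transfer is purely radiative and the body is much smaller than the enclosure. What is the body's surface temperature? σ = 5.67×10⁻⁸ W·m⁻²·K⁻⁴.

For a small grey body in a large enclosure, net radiated power = εσA(T⁴ − T_w⁴).
Steady state: P = εσA(T⁴ − T_w⁴) with A = 1.51 m².
T⁴ = P/(εσA) + T_w⁴ = 241/(0.96·5.67×10⁻⁸·1.510) + (284)⁴
    = 2.932×10⁹ + 6.505×10⁹ = 9.438×10⁹ K⁴.

T ≈ 312 K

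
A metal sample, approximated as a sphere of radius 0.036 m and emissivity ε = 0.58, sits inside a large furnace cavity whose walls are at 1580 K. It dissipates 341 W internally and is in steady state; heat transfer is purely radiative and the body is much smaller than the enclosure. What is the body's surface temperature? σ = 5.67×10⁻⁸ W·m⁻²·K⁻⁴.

For a small grey body in a large enclosure, net radiated power = εσA(T⁴ − T_w⁴).
Steady state: P = εσA(T⁴ − T_w⁴) with A = 4πr² = 0.01629 m².
T⁴ = P/(εσA) + T_w⁴ = 341/(0.58·5.67×10⁻⁸·0.01629) + (1580)⁴
    = 6.367×10¹¹ + 6.232×10¹² = 6.869×10¹² K⁴.

T ≈ 1620 K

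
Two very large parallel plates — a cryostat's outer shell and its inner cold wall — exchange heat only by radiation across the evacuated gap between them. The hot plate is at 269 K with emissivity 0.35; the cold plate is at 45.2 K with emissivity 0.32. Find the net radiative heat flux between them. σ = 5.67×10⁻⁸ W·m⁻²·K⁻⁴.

For two infinite grey parallel plates, q = σ(T₁⁴ − T₂⁴)/(1/ε₁ + 1/ε₂ − 1).
T₁⁴ − T₂⁴ = 5.236×10⁹ − 4.174×10⁶ = 5.232×10⁹ K⁴.
1/ε₁ + 1/ε₂ − 1 = 2.857 + 3.125 − 1 = 4.982.
q = 5.67×10⁻⁸ × 5.232×10⁹ / 4.982.

q ≈ 59.5 W/m²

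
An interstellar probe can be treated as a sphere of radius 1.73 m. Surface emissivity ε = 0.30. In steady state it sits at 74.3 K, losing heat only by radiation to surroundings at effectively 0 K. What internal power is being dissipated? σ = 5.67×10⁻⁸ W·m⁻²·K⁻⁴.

P ≈ 19.5 W

Steady state: P = εσA T⁴.
A = 4πr² = 37.61 m²; T⁴ = (74.3)⁴ = 3.048×10⁷ K⁴.
P = 0.30 × 5.67×10⁻⁸ × 37.61 × 3.048×10⁷.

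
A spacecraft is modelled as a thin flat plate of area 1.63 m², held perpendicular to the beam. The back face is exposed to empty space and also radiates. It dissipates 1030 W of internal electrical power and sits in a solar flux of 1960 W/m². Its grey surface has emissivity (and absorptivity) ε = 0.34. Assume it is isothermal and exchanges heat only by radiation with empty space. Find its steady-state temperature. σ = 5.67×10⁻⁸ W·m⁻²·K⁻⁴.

At steady state, absorbed solar power + internal power = radiated power.
Absorbed: α·S·A_cross = 0.34·1960·1.630 = 1086 W (cross-section A).
Total input = 1086 + 1030 = 2116 W.
Radiated: εσ·A_surf·T⁴ with A_surf = 2A = 3.260 m².
T⁴ = 2116/(0.34·5.67×10⁻⁸·3.260) = 3.367×10¹⁰ K⁴.

T ≈ 428 K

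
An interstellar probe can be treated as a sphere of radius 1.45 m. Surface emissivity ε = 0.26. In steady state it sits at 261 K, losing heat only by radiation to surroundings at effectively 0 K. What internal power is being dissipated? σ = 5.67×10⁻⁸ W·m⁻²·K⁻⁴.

Steady state: P = εσA T⁴.
A = 4πr² = 26.42 m²; T⁴ = (261)⁴ = 4.640×10⁹ K⁴.
P = 0.26 × 5.67×10⁻⁸ × 26.42 × 4.640×10⁹.

P ≈ 1810 W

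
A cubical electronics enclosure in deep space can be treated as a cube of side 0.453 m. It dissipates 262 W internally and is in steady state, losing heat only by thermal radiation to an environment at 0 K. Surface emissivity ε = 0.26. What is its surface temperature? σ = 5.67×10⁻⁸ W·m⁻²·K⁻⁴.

Steady state: internal power = radiated power, P = εσA T⁴.
Radiating area A = 6L² = 1.231 m².
T⁴ = P/(εσA) = 262/(0.26·5.67×10⁻⁸·1.231) = 1.443×10¹⁰ K⁴.
T = (1.443×10¹⁰)^(1/4).

T ≈ 347 K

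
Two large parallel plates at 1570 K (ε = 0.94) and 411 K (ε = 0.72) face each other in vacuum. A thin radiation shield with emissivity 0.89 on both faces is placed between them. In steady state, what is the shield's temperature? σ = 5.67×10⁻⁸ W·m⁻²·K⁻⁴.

In steady state the net flux on the hot side equals that on the cold side.
σ(T₁⁴−T_s⁴)/D₁ = σ(T_s⁴−T₂⁴)/D₂, with D₁ = 1/ε₁+1/ε_s−1 = 1.187, D₂ = 1/ε_s+1/ε₂−1 = 1.512.
Solve for T_s⁴: T_s⁴ = (D₂·T₁⁴ + D₁·T₂⁴)/(D₁+D₂) = 3.416×10¹² K⁴.

T_s ≈ 1360 K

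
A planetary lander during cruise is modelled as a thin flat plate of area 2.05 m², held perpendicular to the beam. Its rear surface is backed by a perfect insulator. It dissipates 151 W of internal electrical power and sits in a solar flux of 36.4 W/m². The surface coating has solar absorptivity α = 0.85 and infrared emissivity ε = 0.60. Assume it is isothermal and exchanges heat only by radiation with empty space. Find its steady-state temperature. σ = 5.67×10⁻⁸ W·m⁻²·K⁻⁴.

At steady state, absorbed solar power + internal power = radiated power.
Absorbed: α·S·A_cross = 0.85·36.4·2.050 = 63.43 W (cross-section A).
Total input = 63.43 + 151 = 214.4 W.
Radiated: εσ·A_surf·T⁴ with A_surf = A = 2.050 m².
T⁴ = 214.4/(0.60·5.67×10⁻⁸·2.050) = 3.075×10⁹ K⁴.

T ≈ 235 K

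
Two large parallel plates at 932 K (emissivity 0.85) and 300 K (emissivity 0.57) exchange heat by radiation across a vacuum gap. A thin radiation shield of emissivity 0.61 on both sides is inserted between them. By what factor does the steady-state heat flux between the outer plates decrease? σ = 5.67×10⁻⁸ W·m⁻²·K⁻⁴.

factor ≈ 2.18

Without shield: q₀ = σΔ(T⁴)/(1/ε₁+1/ε₂−1) with denominator 1.931.
With shield the two gaps are in series; the resistances add: (1/ε₁+1/ε_s−1)+(1/ε_s+1/ε₂−1) = 1.816+2.394 = 4.210.
Heat-flux ratio q₀/q = 4.210/1.931.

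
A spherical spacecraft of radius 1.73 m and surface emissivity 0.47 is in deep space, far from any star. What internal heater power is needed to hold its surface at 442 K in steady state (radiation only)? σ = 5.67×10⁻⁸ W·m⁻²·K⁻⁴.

P = εσ·4πr²·T⁴.
4πr² = 37.61 m²; T⁴ = 3.817×10¹⁰ K⁴.
P = 0.47·5.67×10⁻⁸·37.61·3.817×10¹⁰.

P ≈ 38300 W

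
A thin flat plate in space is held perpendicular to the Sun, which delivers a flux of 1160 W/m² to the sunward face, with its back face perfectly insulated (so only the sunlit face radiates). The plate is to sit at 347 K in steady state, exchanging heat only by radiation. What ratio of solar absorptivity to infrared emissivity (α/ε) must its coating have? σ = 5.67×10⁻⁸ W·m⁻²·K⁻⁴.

Balance: αS·A = εσ·1A·T⁴ ⇒ α/ε = σT⁴/S.
α/ε = 5.67×10⁻⁸·(347)⁴/1160 = 5.67×10⁻⁸·1.450×10¹⁰/1160.

α/ε ≈ 0.709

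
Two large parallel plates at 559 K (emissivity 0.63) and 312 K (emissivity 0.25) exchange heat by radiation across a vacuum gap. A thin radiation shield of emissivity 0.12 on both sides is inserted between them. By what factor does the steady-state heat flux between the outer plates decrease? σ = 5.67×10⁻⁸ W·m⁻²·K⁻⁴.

factor ≈ 4.42

Without shield: q₀ = σΔ(T⁴)/(1/ε₁+1/ε₂−1) with denominator 4.587.
With shield the two gaps are in series; the resistances add: (1/ε₁+1/ε_s−1)+(1/ε_s+1/ε₂−1) = 8.921+11.33 = 20.25.
Heat-flux ratio q₀/q = 20.25/4.587.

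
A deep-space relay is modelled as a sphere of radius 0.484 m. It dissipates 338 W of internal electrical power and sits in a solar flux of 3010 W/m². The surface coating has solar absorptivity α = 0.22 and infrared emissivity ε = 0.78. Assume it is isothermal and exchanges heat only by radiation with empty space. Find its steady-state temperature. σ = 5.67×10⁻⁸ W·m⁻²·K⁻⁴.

T ≈ 282 K

At steady state, absorbed solar power + internal power = radiated power.
Absorbed: α·S·A_cross = 0.22·3010·0.7359 = 487.3 W (cross-section πr²).
Total input = 487.3 + 338 = 825.3 W.
Radiated: εσ·A_surf·T⁴ with A_surf = 4πr² = 2.944 m².
T⁴ = 825.3/(0.78·5.67×10⁻⁸·2.944) = 6.339×10⁹ K⁴.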